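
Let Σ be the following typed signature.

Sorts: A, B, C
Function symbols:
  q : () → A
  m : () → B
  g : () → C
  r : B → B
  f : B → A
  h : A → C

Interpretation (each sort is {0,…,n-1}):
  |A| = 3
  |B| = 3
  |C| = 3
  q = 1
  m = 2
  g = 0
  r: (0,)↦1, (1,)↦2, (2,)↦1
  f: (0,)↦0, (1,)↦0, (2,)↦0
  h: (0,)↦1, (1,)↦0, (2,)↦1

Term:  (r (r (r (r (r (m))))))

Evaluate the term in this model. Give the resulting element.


value = 1

  m = 2
  (r (m)) = r(2,) = 1
  (r (r (m))) = r(1,) = 2
  (r (r (r (m)))) = r(2,) = 1
  (r (r (r (r (m))))) = r(1,) = 2
  (r (r (r (r (r (m)))))) = r(2,) = 1


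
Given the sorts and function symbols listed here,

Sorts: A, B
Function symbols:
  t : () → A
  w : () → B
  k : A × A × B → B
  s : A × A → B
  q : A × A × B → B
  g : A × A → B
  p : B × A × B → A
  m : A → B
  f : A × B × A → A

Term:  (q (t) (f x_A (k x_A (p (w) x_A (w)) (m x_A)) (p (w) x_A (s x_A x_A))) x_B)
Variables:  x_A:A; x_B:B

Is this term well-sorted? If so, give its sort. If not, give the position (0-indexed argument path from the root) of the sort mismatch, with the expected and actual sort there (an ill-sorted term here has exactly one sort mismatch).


  (t) : A
    x_A : A
      x_A : A
        (w) : B
        x_A : A
        (w) : B
      (p (w) x_A (w)) : A
        x_A : A
      (m x_A) : B
    (k x_A (p (w) x_A (w)) (m x_A)) : B
      (w) : B
      x_A : A
        x_A : A
        x_A : A
      (s x_A x_A) : B
    (p (w) x_A (s x_A x_A)) : A
  (f x_A (k x_A (p (w) x_A (w)) (m x_A)) (p (w) x_A (s x_A x_A))) : A
  x_B : B
(q (t) (f x_A (k x_A (p (w) x_A (w)) (m x_A)) (p (w) x_A (s x_A x_A))) x_B) : B

well-sorted; sort = B


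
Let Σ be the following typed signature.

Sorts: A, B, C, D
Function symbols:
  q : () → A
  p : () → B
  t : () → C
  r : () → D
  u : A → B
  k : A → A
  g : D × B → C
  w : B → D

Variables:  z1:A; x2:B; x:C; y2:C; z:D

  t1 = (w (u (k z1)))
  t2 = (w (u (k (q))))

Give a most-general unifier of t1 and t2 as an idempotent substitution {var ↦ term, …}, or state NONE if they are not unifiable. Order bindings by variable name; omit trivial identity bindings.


{z1 ↦ (q)}


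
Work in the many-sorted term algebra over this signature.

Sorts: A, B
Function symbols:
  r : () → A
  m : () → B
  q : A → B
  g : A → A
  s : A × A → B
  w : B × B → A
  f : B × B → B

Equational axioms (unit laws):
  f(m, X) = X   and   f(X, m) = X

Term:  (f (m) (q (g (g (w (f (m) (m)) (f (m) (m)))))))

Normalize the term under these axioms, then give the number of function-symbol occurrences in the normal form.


1. (f (m) (q (g (g (w (f (m) (m)) (f (m) (m)))))))  →  (q (g (g (w (f (m) (m)) (f (m) (m))))))
2. (q (g (g (w (f (m) (m)) (f (m) (m))))))  →  (q (g (g (w (m) (f (m) (m))))))
3. (q (g (g (w (m) (f (m) (m))))))  →  (q (g (g (w (m) (m)))))
normal form: (q (g (g (w (m) (m)))))

size = 6


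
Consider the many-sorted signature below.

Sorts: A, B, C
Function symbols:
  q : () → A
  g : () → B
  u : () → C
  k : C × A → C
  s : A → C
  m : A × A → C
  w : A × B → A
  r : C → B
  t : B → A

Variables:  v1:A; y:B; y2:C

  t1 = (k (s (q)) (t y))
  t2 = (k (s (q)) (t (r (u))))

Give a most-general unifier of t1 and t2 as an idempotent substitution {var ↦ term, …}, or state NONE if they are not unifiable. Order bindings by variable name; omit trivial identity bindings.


{y ↦ (r (u))}


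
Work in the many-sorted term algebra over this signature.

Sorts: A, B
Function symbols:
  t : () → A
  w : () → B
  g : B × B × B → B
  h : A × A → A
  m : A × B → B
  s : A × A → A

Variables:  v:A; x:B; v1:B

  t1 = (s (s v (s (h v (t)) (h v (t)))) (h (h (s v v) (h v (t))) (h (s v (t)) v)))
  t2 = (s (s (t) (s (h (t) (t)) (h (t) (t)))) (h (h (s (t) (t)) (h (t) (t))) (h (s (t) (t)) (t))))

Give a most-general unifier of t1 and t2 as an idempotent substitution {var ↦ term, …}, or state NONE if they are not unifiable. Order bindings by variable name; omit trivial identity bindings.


{v ↦ (t)}


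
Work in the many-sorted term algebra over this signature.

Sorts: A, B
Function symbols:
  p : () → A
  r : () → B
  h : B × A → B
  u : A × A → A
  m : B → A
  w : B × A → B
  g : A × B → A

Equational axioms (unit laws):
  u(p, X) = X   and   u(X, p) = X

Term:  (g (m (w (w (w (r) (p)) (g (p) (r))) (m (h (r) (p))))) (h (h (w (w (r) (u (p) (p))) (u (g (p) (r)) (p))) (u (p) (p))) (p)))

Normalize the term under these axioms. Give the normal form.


normal form = (g (m (w (w (w (r) (p)) (g (p) (r))) (m (h (r) (p))))) (h (h (w (w (r) (p)) (g (p) (r))) (p)) (p)))

1. (g (m (w (w (w (r) (p)) (g (p) (r))) (m (h (r) (p))))) (h (h (w (w (r) (u (p) (p))) (u (g (p) (r)) (p))) (u (p) (p))) (p)))  →  (g (m (w (w (w (r) (p)) (g (p) (r))) (m (h (r) (p))))) (h (h (w (w (r) (p)) (u (g (p) (r)) (p))) (u (p) (p))) (p)))
2. (g (m (w (w (w (r) (p)) (g (p) (r))) (m (h (r) (p))))) (h (h (w (w (r) (p)) (u (g (p) (r)) (p))) (u (p) (p))) (p)))  →  (g (m (w (w (w (r) (p)) (g (p) (r))) (m (h (r) (p))))) (h (h (w (w (r) (p)) (g (p) (r))) (u (p) (p))) (p)))
3. (g (m (w (w (w (r) (p)) (g (p) (r))) (m (h (r) (p))))) (h (h (w (w (r) (p)) (g (p) (r))) (u (p) (p))) (p)))  →  (g (m (w (w (w (r) (p)) (g (p) (r))) (m (h (r) (p))))) (h (h (w (w (r) (p)) (g (p) (r))) (p)) (p)))


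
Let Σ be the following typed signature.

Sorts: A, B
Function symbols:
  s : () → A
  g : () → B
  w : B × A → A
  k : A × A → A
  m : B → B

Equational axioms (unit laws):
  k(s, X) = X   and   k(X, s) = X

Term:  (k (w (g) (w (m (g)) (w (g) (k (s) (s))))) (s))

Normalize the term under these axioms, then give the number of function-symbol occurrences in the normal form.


size = 8

1. (k (w (g) (w (m (g)) (w (g) (k (s) (s))))) (s))  →  (w (g) (w (m (g)) (w (g) (k (s) (s)))))
2. (w (g) (w (m (g)) (w (g) (k (s) (s)))))  →  (w (g) (w (m (g)) (w (g) (s))))
normal form: (w (g) (w (m (g)) (w (g) (s))))


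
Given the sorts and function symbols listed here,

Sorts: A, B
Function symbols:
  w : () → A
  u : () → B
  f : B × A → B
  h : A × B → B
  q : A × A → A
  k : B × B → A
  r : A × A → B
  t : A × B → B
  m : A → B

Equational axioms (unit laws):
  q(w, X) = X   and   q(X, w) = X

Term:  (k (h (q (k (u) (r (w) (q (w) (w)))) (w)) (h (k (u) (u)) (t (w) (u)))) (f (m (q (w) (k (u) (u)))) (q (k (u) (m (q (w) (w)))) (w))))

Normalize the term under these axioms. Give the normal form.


normal form = (k (h (k (u) (r (w) (w))) (h (k (u) (u)) (t (w) (u)))) (f (m (k (u) (u))) (k (u) (m (w)))))

1. (k (h (q (k (u) (r (w) (q (w) (w)))) (w)) (h (k (u) (u)) (t (w) (u)))) (f (m (q (w) (k (u) (u)))) (q (k (u) (m (q (w) (w)))) (w))))  →  (k (h (k (u) (r (w) (q (w) (w)))) (h (k (u) (u)) (t (w) (u)))) (f (m (q (w) (k (u) (u)))) (q (k (u) (m (q (w) (w)))) (w))))
2. (k (h (k (u) (r (w) (q (w) (w)))) (h (k (u) (u)) (t (w) (u)))) (f (m (q (w) (k (u) (u)))) (q (k (u) (m (q (w) (w)))) (w))))  →  (k (h (k (u) (r (w) (w))) (h (k (u) (u)) (t (w) (u)))) (f (m (q (w) (k (u) (u)))) (q (k (u) (m (q (w) (w)))) (w))))
3. (k (h (k (u) (r (w) (w))) (h (k (u) (u)) (t (w) (u)))) (f (m (q (w) (k (u) (u)))) (q (k (u) (m (q (w) (w)))) (w))))  →  (k (h (k (u) (r (w) (w))) (h (k (u) (u)) (t (w) (u)))) (f (m (k (u) (u))) (q (k (u) (m (q (w) (w)))) (w))))
4. (k (h (k (u) (r (w) (w))) (h (k (u) (u)) (t (w) (u)))) (f (m (k (u) (u))) (q (k (u) (m (q (w) (w)))) (w))))  →  (k (h (k (u) (r (w) (w))) (h (k (u) (u)) (t (w) (u)))) (f (m (k (u) (u))) (k (u) (m (q (w) (w))))))
5. (k (h (k (u) (r (w) (w))) (h (k (u) (u)) (t (w) (u)))) (f (m (k (u) (u))) (k (u) (m (q (w) (w))))))  →  (k (h (k (u) (r (w) (w))) (h (k (u) (u)) (t (w) (u)))) (f (m (k (u) (u))) (k (u) (m (w)))))


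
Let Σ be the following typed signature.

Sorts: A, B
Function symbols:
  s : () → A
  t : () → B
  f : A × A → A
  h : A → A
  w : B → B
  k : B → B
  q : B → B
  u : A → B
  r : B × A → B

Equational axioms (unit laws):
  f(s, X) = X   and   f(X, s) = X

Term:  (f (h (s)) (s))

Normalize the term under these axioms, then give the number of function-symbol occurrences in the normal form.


1. (f (h (s)) (s))  →  (h (s))
normal form: (h (s))

size = 2


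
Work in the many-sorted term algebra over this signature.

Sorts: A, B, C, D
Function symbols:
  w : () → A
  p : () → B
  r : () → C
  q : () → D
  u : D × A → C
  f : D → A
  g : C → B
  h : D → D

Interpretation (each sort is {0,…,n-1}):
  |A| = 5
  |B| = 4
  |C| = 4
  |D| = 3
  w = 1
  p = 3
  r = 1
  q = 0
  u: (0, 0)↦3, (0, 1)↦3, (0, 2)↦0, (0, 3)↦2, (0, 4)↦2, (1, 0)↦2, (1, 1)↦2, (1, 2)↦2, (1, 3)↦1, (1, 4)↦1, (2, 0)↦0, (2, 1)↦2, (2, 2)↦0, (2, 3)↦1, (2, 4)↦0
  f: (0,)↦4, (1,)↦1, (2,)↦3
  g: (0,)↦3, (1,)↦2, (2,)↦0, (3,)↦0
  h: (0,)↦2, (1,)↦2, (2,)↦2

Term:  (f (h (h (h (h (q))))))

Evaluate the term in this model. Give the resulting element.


value = 3

  q = 0
  (h (q)) = h(0,) = 2
  (h (h (q))) = h(2,) = 2
  (h (h (h (q)))) = h(2,) = 2
  (h (h (h (h (q))))) = h(2,) = 2
  (f (h (h (h (h (q)))))) = f(2,) = 3


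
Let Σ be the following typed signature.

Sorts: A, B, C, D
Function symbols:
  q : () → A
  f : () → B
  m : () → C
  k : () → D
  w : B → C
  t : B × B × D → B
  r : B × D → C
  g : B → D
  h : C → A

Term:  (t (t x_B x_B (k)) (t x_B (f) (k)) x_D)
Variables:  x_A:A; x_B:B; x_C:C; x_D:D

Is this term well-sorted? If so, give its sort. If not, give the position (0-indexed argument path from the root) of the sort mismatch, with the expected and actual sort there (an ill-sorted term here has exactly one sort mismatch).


well-sorted; sort = B

    x_B : B
    x_B : B
    (k) : D
  (t x_B x_B (k)) : B
    x_B : B
    (f) : B
    (k) : D
  (t x_B (f) (k)) : B
  x_D : D
(t (t x_B x_B (k)) (t x_B (f) (k)) x_D) : B


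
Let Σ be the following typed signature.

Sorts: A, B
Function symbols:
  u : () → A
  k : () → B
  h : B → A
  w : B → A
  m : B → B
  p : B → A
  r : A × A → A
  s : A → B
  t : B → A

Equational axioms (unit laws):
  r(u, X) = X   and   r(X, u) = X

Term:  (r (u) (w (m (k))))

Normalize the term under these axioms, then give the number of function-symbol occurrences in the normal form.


1. (r (u) (w (m (k))))  →  (w (m (k)))
normal form: (w (m (k)))

size = 3


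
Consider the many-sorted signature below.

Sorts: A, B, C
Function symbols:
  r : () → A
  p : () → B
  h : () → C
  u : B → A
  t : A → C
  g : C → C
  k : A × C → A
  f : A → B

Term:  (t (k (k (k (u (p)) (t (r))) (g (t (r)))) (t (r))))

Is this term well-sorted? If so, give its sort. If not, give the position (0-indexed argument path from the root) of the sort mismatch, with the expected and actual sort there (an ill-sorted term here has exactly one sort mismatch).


well-sorted; sort = C

          (p) : B
        (u (p)) : A
          (r) : A
        (t (r)) : C
      (k (u (p)) (t (r))) : A
          (r) : A
        (t (r)) : C
      (g (t (r))) : C
    (k (k (u (p)) (t (r))) (g (t (r)))) : A
      (r) : A
    (t (r)) : C
  (k (k (k (u (p)) (t (r))) (g (t (r)))) (t (r))) : A
(t (k (k (k (u (p)) (t (r))) (g (t (r)))) (t (r)))) : C


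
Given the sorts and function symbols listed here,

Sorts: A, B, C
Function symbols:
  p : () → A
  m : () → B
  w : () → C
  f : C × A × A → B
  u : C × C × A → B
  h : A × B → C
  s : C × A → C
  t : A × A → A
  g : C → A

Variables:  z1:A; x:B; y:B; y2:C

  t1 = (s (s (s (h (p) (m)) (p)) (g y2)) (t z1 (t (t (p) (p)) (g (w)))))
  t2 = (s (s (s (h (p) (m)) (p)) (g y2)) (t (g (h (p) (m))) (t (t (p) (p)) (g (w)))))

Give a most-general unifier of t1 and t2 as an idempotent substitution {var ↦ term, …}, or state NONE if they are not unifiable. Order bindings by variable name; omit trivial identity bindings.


{z1 ↦ (g (h (p) (m)))}


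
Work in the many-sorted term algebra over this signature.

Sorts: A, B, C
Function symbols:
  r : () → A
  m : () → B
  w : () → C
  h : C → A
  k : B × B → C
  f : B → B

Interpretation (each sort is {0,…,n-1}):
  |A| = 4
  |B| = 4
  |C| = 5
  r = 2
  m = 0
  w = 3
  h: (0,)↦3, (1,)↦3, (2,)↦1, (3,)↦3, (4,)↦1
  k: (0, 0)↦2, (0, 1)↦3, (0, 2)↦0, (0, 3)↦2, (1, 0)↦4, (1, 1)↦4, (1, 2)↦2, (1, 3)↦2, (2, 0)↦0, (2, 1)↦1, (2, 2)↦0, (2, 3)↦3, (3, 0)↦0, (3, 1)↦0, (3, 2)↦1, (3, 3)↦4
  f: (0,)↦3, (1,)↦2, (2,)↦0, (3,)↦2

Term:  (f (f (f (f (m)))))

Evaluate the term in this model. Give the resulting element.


value = 3

  m = 0
  (f (m)) = f(0,) = 3
  (f (f (m))) = f(3,) = 2
  (f (f (f (m)))) = f(2,) = 0
  (f (f (f (f (m))))) = f(0,) = 3


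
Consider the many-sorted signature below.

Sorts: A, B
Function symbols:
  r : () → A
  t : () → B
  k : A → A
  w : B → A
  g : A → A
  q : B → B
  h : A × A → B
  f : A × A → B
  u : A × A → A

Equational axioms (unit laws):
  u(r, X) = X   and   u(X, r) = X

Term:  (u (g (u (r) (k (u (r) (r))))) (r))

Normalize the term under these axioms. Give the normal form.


1. (u (g (u (r) (k (u (r) (r))))) (r))  →  (g (u (r) (k (u (r) (r)))))
2. (g (u (r) (k (u (r) (r)))))  →  (g (k (u (r) (r))))
3. (g (k (u (r) (r))))  →  (g (k (r)))

normal form = (g (k (r)))


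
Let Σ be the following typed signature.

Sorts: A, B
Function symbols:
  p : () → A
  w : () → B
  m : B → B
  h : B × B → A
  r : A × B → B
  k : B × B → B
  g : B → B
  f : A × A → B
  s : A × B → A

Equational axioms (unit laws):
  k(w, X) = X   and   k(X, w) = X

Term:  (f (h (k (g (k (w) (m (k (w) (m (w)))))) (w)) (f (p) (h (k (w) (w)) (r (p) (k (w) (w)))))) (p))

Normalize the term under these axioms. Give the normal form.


1. (f (h (k (g (k (w) (m (k (w) (m (w)))))) (w)) (f (p) (h (k (w) (w)) (r (p) (k (w) (w)))))) (p))  →  (f (h (g (k (w) (m (k (w) (m (w)))))) (f (p) (h (k (w) (w)) (r (p) (k (w) (w)))))) (p))
2. (f (h (g (k (w) (m (k (w) (m (w)))))) (f (p) (h (k (w) (w)) (r (p) (k (w) (w)))))) (p))  →  (f (h (g (m (k (w) (m (w))))) (f (p) (h (k (w) (w)) (r (p) (k (w) (w)))))) (p))
3. (f (h (g (m (k (w) (m (w))))) (f (p) (h (k (w) (w)) (r (p) (k (w) (w)))))) (p))  →  (f (h (g (m (m (w)))) (f (p) (h (k (w) (w)) (r (p) (k (w) (w)))))) (p))
4. (f (h (g (m (m (w)))) (f (p) (h (k (w) (w)) (r (p) (k (w) (w)))))) (p))  →  (f (h (g (m (m (w)))) (f (p) (h (w) (r (p) (k (w) (w)))))) (p))
5. (f (h (g (m (m (w)))) (f (p) (h (w) (r (p) (k (w) (w)))))) (p))  →  (f (h (g (m (m (w)))) (f (p) (h (w) (r (p) (w))))) (p))

normal form = (f (h (g (m (m (w)))) (f (p) (h (w) (r (p) (w))))) (p))


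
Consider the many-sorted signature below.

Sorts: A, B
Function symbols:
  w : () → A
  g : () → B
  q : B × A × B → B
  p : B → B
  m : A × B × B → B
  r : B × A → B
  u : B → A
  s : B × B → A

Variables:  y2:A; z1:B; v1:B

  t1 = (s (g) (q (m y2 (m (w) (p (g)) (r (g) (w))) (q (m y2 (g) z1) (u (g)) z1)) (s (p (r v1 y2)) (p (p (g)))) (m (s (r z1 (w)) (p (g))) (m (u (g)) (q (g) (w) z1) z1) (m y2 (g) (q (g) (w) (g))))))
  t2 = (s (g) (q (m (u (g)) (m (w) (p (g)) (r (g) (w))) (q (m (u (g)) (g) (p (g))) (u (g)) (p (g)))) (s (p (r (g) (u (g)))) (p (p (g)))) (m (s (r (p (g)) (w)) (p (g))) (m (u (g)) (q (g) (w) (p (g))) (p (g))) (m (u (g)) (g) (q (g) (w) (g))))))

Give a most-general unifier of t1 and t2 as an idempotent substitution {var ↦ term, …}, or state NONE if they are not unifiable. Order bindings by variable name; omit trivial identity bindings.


{v1 ↦ (g), y2 ↦ (u (g)), z1 ↦ (p (g))}


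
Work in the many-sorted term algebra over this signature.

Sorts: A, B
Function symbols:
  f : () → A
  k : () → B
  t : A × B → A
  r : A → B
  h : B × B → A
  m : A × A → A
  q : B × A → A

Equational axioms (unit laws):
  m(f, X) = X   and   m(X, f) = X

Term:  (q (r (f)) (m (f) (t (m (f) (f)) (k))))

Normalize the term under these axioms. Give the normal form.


normal form = (q (r (f)) (t (f) (k)))

1. (q (r (f)) (m (f) (t (m (f) (f)) (k))))  →  (q (r (f)) (t (m (f) (f)) (k)))
2. (q (r (f)) (t (m (f) (f)) (k)))  →  (q (r (f)) (t (f) (k)))


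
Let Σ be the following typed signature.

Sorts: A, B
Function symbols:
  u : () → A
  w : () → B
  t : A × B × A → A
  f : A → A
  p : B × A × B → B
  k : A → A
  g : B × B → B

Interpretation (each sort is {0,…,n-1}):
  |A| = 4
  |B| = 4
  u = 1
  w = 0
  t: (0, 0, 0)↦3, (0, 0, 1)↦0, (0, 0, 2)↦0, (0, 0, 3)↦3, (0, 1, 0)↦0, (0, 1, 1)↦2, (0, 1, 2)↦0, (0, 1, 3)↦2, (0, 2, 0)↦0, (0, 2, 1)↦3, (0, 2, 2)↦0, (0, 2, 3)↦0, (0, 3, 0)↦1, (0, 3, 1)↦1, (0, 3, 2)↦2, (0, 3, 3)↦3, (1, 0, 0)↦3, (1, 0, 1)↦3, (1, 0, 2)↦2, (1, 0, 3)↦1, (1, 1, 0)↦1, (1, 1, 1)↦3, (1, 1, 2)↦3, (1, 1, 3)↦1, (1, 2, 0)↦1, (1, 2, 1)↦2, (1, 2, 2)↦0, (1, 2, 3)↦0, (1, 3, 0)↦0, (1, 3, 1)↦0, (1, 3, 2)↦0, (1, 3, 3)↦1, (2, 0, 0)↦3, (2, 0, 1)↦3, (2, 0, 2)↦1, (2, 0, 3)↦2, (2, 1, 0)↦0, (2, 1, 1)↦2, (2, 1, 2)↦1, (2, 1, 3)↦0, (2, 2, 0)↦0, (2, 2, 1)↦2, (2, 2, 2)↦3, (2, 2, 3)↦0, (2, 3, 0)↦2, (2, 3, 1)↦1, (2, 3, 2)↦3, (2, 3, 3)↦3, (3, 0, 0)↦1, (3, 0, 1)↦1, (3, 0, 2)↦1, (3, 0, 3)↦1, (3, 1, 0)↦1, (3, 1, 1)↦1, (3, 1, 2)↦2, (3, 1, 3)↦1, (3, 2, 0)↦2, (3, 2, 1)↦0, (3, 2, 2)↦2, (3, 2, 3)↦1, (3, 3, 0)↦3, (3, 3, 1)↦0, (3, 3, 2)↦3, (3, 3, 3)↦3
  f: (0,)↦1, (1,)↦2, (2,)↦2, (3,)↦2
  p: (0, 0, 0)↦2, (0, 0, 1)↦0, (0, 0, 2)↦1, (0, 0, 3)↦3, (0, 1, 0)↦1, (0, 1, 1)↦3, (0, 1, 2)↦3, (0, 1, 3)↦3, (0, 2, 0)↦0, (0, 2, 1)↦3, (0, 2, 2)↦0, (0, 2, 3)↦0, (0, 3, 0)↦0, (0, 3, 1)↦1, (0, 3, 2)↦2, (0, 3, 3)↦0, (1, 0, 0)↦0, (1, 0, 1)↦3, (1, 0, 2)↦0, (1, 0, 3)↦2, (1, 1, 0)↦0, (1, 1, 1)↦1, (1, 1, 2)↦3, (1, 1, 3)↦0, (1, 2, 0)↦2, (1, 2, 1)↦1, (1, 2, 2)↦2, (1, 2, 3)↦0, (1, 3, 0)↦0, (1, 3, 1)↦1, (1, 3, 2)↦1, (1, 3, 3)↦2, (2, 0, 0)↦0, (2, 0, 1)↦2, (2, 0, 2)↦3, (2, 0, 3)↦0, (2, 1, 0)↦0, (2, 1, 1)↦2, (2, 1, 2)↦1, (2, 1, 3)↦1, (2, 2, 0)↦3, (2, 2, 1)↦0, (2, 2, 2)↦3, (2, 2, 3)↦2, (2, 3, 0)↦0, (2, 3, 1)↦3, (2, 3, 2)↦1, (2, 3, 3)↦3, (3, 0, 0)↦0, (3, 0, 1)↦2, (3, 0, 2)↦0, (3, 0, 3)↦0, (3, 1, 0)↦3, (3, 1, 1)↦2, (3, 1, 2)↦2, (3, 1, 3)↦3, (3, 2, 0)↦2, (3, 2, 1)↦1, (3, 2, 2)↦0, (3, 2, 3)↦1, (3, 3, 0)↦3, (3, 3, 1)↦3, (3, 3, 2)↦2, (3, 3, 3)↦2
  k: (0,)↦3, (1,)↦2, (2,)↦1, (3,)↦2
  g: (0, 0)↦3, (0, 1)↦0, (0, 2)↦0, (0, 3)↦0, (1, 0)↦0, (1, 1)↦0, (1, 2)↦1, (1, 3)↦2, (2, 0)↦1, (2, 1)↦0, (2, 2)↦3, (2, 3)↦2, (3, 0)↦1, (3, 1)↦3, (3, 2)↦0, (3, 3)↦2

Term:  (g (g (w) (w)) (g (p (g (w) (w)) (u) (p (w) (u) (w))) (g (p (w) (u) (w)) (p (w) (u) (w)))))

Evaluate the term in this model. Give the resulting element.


value = 3

  w = 0
  w = 0
  (g (w) (w)) = g(0, 0) = 3
  w = 0
  w = 0
  (g (w) (w)) = g(0, 0) = 3
  u = 1
  w = 0
  u = 1
  w = 0
  (p (w) (u) (w)) = p(0, 1, 0) = 1
  (p (g (w) (w)) (u) (p (w) (u) (w))) = p(3, 1, 1) = 2
  w = 0
  u = 1
  w = 0
  (p (w) (u) (w)) = p(0, 1, 0) = 1
  w = 0
  u = 1
  w = 0
  (p (w) (u) (w)) = p(0, 1, 0) = 1
  (g (p (w) (u) (w)) (p (w) (u) (w))) = g(1, 1) = 0
  (g (p (g (w) (w)) (u) (p (w) (u) (w))) (g (p (w) (u) (w)) (p (w) (u) (w)))) = g(2, 0) = 1
  (g (g (w) (w)) (g (p (g (w) (w)) (u) (p (w) (u) (w))) (g (p (w) (u) (w)) (p (w) (u) (w))))) = g(3, 1) = 3


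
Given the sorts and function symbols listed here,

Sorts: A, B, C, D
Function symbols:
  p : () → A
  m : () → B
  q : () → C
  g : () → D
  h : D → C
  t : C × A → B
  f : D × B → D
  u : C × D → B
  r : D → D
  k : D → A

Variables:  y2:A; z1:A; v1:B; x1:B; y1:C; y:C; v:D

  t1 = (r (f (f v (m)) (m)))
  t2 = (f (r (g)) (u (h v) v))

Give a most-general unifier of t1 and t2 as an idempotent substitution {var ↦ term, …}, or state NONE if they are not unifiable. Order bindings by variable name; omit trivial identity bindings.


NONE (not unifiable)

head clash or occurs-check failure — not unifiable


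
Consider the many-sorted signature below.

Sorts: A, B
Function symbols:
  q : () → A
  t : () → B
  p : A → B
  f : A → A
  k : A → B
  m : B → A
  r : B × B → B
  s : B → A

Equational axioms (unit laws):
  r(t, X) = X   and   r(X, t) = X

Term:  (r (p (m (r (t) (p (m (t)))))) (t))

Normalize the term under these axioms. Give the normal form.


normal form = (p (m (p (m (t)))))

1. (r (p (m (r (t) (p (m (t)))))) (t))  →  (p (m (r (t) (p (m (t))))))
2. (p (m (r (t) (p (m (t))))))  →  (p (m (p (m (t)))))


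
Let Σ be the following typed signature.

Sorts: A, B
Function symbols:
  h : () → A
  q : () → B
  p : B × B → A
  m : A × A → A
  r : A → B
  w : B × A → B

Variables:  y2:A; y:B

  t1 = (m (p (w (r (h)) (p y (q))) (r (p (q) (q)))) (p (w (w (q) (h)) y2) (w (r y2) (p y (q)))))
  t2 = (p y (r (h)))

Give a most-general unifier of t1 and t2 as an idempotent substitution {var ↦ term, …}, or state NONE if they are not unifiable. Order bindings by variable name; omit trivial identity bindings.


NONE (not unifiable)

head clash or occurs-check failure — not unifiable


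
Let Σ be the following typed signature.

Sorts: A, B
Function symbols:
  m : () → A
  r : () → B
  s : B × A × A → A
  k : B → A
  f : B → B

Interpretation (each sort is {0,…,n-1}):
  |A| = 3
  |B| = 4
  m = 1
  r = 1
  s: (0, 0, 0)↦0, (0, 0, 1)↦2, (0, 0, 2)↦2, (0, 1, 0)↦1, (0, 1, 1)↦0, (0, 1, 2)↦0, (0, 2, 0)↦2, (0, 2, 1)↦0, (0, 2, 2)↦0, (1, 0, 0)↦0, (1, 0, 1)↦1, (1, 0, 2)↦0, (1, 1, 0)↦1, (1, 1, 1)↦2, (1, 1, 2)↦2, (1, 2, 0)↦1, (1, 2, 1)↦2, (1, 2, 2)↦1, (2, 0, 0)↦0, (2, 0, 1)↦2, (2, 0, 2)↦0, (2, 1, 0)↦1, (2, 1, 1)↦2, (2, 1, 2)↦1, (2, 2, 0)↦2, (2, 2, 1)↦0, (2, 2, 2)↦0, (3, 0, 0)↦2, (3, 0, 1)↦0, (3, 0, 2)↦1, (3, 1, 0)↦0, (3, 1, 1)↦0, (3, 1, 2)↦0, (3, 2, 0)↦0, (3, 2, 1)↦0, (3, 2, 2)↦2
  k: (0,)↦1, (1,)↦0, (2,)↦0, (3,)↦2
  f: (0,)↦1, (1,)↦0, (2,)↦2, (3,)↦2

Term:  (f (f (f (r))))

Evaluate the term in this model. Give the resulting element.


  r = 1
  (f (r)) = f(1,) = 0
  (f (f (r))) = f(0,) = 1
  (f (f (f (r)))) = f(1,) = 0

value = 0


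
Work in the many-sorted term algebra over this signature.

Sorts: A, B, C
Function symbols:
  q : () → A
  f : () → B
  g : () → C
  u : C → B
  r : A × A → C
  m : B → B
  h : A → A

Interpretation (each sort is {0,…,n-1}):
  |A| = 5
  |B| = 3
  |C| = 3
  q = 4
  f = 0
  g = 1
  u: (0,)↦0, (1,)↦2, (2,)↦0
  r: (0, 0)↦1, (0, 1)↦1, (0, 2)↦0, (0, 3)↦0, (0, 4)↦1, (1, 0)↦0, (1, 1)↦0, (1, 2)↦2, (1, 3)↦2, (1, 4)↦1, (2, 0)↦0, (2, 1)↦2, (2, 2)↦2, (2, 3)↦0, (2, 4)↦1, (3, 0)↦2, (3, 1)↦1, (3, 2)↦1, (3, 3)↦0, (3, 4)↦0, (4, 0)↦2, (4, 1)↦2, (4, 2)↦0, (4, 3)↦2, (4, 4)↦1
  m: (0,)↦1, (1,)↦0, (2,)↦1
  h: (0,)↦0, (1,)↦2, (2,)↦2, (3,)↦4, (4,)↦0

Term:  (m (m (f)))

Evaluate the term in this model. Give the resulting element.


  f = 0
  (m (f)) = m(0,) = 1
  (m (m (f))) = m(1,) = 0

value = 0


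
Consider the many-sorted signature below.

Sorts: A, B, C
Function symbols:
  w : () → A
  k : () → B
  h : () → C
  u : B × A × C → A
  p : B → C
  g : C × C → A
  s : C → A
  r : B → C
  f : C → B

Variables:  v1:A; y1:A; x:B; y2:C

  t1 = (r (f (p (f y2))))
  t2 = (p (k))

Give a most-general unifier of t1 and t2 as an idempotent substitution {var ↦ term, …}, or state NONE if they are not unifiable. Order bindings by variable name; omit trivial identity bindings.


NONE (not unifiable)

head clash or occurs-check failure — not unifiable


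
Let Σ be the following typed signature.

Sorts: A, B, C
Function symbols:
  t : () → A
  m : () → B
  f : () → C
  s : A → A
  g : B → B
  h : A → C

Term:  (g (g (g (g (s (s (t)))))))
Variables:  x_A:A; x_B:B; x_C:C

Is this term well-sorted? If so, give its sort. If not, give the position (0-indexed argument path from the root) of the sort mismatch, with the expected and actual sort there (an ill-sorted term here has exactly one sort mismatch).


            (t) : A
          (s (t)) : A
        (s (s (t))) : A
      (g (s (s (t)))) : ✗ arg 0 at [0, 0, 0, 0] has sort A, expected B

ill-sorted at position [0, 0, 0, 0]: expected B, got A


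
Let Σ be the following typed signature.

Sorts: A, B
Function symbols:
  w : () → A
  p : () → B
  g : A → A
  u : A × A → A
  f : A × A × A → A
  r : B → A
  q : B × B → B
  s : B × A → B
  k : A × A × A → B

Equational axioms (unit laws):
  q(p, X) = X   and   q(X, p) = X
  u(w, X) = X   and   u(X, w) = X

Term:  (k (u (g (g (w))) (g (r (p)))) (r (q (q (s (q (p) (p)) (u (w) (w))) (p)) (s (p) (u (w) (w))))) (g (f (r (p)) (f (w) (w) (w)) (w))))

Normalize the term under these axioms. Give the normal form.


normal form = (k (u (g (g (w))) (g (r (p)))) (r (q (s (p) (w)) (s (p) (w)))) (g (f (r (p)) (f (w) (w) (w)) (w))))

1. (k (u (g (g (w))) (g (r (p)))) (r (q (q (s (q (p) (p)) (u (w) (w))) (p)) (s (p) (u (w) (w))))) (g (f (r (p)) (f (w) (w) (w)) (w))))  →  (k (u (g (g (w))) (g (r (p)))) (r (q (s (q (p) (p)) (u (w) (w))) (s (p) (u (w) (w))))) (g (f (r (p)) (f (w) (w) (w)) (w))))
2. (k (u (g (g (w))) (g (r (p)))) (r (q (s (q (p) (p)) (u (w) (w))) (s (p) (u (w) (w))))) (g (f (r (p)) (f (w) (w) (w)) (w))))  →  (k (u (g (g (w))) (g (r (p)))) (r (q (s (p) (u (w) (w))) (s (p) (u (w) (w))))) (g (f (r (p)) (f (w) (w) (w)) (w))))
3. (k (u (g (g (w))) (g (r (p)))) (r (q (s (p) (u (w) (w))) (s (p) (u (w) (w))))) (g (f (r (p)) (f (w) (w) (w)) (w))))  →  (k (u (g (g (w))) (g (r (p)))) (r (q (s (p) (w)) (s (p) (u (w) (w))))) (g (f (r (p)) (f (w) (w) (w)) (w))))
4. (k (u (g (g (w))) (g (r (p)))) (r (q (s (p) (w)) (s (p) (u (w) (w))))) (g (f (r (p)) (f (w) (w) (w)) (w))))  →  (k (u (g (g (w))) (g (r (p)))) (r (q (s (p) (w)) (s (p) (w)))) (g (f (r (p)) (f (w) (w) (w)) (w))))


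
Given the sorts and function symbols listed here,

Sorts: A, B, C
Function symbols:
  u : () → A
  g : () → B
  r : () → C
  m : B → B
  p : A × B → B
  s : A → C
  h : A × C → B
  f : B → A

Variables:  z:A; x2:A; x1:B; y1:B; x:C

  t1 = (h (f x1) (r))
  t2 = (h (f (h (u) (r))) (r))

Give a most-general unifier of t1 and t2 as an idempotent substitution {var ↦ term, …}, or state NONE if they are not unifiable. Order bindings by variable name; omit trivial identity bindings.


{x1 ↦ (h (u) (r))}


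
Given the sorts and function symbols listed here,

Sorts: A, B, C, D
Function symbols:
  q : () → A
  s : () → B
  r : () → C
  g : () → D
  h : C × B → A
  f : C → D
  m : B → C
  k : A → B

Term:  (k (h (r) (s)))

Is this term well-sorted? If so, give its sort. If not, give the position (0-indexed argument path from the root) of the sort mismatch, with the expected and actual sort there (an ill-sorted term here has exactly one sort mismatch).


    (r) : C
    (s) : B
  (h (r) (s)) : A
(k (h (r) (s))) : B

well-sorted; sort = B


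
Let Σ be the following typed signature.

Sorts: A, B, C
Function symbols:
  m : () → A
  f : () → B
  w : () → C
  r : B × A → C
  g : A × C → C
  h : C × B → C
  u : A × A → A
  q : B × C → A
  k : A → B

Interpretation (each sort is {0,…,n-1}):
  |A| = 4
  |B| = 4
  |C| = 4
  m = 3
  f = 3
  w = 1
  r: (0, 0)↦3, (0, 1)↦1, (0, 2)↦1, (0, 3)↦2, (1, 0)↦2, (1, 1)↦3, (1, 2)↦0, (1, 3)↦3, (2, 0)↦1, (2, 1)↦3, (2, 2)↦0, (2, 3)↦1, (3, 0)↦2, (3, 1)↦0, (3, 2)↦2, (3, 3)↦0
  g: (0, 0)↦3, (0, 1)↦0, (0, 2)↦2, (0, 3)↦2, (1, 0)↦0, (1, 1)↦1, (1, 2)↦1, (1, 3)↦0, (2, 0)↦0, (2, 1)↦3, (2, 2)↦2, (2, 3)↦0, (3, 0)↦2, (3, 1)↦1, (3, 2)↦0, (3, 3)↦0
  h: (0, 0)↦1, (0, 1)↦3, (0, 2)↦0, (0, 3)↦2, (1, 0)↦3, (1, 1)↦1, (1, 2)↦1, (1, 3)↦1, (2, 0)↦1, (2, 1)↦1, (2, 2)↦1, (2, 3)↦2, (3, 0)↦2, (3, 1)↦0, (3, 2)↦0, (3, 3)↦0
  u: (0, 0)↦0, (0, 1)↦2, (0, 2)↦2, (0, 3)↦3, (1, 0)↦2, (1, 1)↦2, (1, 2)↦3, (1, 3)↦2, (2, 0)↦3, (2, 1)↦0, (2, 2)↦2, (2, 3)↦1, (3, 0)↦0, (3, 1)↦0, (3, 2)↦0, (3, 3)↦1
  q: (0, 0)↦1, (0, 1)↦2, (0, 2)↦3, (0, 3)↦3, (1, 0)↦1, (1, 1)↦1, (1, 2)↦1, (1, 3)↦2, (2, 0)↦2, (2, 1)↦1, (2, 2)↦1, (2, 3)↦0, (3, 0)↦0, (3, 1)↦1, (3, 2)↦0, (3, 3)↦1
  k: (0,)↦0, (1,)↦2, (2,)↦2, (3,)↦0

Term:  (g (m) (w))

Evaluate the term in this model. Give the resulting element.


value = 1

  m = 3
  w = 1
  (g (m) (w)) = g(3, 1) = 1


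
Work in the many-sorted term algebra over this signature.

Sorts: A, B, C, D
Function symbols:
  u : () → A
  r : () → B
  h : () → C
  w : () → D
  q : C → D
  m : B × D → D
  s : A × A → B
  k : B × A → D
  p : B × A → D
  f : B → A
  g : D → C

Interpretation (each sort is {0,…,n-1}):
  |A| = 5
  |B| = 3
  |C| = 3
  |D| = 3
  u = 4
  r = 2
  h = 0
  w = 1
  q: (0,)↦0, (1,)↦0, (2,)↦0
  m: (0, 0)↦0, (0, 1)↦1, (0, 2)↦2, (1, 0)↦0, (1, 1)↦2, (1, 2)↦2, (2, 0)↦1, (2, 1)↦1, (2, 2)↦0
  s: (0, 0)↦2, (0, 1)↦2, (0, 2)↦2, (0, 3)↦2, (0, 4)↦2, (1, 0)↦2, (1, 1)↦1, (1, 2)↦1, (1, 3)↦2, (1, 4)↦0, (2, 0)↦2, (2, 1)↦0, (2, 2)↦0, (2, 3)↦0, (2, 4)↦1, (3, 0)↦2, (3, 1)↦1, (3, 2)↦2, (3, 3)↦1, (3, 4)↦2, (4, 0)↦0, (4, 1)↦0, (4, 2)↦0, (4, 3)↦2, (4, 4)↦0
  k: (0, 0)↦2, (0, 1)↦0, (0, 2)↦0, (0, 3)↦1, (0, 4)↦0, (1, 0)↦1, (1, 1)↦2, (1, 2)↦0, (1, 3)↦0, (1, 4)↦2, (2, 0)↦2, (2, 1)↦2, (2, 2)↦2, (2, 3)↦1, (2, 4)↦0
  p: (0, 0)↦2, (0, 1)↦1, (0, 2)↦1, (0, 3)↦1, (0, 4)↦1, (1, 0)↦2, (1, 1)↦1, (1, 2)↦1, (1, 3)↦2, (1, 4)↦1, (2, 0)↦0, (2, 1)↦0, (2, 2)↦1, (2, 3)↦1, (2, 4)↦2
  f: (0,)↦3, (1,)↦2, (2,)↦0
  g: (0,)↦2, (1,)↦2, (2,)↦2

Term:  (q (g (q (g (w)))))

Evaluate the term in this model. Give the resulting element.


value = 0

  w = 1
  (g (w)) = g(1,) = 2
  (q (g (w))) = q(2,) = 0
  (g (q (g (w)))) = g(0,) = 2
  (q (g (q (g (w))))) = q(2,) = 0


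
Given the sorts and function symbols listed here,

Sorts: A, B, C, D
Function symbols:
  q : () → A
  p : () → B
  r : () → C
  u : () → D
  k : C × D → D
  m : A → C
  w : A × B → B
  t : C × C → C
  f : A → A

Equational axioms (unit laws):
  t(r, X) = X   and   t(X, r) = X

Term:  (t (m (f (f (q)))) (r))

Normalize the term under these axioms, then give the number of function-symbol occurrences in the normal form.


size = 4

1. (t (m (f (f (q)))) (r))  →  (m (f (f (q))))
normal form: (m (f (f (q))))


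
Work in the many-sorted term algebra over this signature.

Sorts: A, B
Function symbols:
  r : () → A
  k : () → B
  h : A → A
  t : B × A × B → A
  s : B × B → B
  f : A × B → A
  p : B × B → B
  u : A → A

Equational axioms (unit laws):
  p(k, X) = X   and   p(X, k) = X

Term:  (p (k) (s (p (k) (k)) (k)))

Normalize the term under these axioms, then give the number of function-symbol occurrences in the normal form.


1. (p (k) (s (p (k) (k)) (k)))  →  (s (p (k) (k)) (k))
2. (s (p (k) (k)) (k))  →  (s (k) (k))
normal form: (s (k) (k))

size = 3


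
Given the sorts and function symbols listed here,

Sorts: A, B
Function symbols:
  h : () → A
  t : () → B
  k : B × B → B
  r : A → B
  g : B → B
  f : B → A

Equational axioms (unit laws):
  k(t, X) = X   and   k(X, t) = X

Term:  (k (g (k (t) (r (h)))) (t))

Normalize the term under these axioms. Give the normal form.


1. (k (g (k (t) (r (h)))) (t))  →  (g (k (t) (r (h))))
2. (g (k (t) (r (h))))  →  (g (r (h)))

normal form = (g (r (h)))


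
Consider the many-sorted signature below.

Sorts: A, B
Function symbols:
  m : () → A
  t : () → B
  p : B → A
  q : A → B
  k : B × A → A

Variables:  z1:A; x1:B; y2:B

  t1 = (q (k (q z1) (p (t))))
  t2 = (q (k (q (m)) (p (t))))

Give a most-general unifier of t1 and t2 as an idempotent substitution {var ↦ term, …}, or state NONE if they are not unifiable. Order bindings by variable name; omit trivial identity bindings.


{z1 ↦ (m)}


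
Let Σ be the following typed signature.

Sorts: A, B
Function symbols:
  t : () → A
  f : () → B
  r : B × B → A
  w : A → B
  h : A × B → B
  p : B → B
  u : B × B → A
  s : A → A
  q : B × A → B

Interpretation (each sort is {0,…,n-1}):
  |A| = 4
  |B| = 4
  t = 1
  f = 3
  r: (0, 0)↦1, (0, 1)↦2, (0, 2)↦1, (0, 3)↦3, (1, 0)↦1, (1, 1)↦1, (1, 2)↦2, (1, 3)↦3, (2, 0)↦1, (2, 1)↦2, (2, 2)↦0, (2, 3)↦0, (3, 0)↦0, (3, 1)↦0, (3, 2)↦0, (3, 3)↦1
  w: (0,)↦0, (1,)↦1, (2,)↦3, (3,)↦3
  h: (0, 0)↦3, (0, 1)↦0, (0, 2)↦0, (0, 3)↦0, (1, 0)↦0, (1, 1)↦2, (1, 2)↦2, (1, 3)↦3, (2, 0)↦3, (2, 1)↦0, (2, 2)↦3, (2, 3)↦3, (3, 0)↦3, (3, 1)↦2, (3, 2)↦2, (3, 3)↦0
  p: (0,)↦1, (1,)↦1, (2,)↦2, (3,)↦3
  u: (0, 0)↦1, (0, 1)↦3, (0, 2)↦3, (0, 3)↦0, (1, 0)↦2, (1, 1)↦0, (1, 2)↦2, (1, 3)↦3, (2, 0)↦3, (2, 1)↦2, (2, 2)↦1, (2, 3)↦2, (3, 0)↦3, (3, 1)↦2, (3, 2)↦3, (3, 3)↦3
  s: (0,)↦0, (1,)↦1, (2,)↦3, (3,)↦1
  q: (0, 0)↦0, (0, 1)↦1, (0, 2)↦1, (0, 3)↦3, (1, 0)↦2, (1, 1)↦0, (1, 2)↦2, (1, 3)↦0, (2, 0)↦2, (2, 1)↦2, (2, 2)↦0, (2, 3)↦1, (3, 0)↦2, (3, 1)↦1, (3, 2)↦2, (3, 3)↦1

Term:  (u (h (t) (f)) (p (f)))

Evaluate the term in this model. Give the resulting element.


  t = 1
  f = 3
  (h (t) (f)) = h(1, 3) = 3
  f = 3
  (p (f)) = p(3,) = 3
  (u (h (t) (f)) (p (f))) = u(3, 3) = 3

value = 3


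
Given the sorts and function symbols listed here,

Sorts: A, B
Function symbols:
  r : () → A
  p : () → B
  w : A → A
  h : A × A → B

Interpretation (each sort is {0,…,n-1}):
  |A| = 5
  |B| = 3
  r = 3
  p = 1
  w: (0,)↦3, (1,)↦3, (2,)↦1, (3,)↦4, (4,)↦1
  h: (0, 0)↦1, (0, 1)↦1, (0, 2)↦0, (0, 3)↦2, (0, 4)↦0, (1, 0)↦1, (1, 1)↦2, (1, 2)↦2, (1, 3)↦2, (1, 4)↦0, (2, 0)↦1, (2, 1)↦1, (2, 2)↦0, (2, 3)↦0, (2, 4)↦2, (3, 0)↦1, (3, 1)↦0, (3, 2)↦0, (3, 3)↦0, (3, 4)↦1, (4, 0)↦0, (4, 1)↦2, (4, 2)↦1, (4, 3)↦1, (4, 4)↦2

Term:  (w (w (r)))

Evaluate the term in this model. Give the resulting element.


value = 1

  r = 3
  (w (r)) = w(3,) = 4
  (w (w (r))) = w(4,) = 1


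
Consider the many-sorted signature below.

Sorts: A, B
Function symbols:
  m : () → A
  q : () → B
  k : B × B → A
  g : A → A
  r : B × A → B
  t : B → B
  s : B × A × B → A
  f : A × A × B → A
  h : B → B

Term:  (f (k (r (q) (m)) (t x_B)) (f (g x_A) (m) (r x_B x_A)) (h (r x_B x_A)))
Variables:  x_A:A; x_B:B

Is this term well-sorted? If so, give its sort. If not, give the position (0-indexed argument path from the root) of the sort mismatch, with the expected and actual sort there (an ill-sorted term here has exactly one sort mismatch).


      (q) : B
      (m) : A
    (r (q) (m)) : B
      x_B : B
    (t x_B) : B
  (k (r (q) (m)) (t x_B)) : A
      x_A : A
    (g x_A) : A
    (m) : A
      x_B : B
      x_A : A
    (r x_B x_A) : B
  (f (g x_A) (m) (r x_B x_A)) : A
      x_B : B
      x_A : A
    (r x_B x_A) : B
  (h (r x_B x_A)) : B
(f (k (r (q) (m)) (t x_B)) (f (g x_A) (m) (r x_B x_A)) (h (r x_B x_A))) : A

well-sorted; sort = A


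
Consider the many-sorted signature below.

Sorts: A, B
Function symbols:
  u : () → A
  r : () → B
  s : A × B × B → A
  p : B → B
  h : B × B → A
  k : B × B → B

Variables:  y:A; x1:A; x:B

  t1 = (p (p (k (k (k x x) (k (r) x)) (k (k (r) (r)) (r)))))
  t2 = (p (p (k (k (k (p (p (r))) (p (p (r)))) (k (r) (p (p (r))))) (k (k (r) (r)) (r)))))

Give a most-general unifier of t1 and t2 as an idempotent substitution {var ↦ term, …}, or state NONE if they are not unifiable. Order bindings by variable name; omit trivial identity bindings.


{x ↦ (p (p (r)))}


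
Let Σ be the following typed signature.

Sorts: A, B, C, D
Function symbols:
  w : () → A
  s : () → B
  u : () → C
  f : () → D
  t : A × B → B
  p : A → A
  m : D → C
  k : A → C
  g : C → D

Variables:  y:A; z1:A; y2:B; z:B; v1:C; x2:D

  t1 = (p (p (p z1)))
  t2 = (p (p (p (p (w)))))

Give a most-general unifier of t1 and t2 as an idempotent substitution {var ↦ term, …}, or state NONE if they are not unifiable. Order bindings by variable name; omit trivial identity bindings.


{z1 ↦ (p (w))}


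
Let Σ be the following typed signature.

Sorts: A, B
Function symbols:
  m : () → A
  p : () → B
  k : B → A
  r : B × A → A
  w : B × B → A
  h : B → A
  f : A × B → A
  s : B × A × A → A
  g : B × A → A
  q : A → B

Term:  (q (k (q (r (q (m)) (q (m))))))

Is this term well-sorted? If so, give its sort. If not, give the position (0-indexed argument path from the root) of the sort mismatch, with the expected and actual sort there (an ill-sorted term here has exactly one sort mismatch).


ill-sorted at position [0, 0, 0, 1]: expected A, got B

          (m) : A
        (q (m)) : B
          (m) : A
        (q (m)) : B
      (r (q (m)) (q (m))) : ✗ arg 1 at [0, 0, 0, 1] has sort B, expected A


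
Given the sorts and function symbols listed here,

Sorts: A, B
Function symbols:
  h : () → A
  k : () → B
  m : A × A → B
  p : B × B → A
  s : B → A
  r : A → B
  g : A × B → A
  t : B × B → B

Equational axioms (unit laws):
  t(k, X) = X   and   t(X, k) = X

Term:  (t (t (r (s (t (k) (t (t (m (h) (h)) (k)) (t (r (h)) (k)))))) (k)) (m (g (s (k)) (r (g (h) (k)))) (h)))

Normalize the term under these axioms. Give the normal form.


normal form = (t (r (s (t (m (h) (h)) (r (h))))) (m (g (s (k)) (r (g (h) (k)))) (h)))

1. (t (t (r (s (t (k) (t (t (m (h) (h)) (k)) (t (r (h)) (k)))))) (k)) (m (g (s (k)) (r (g (h) (k)))) (h)))  →  (t (r (s (t (k) (t (t (m (h) (h)) (k)) (t (r (h)) (k)))))) (m (g (s (k)) (r (g (h) (k)))) (h)))
2. (t (r (s (t (k) (t (t (m (h) (h)) (k)) (t (r (h)) (k)))))) (m (g (s (k)) (r (g (h) (k)))) (h)))  →  (t (r (s (t (t (m (h) (h)) (k)) (t (r (h)) (k))))) (m (g (s (k)) (r (g (h) (k)))) (h)))
3. (t (r (s (t (t (m (h) (h)) (k)) (t (r (h)) (k))))) (m (g (s (k)) (r (g (h) (k)))) (h)))  →  (t (r (s (t (m (h) (h)) (t (r (h)) (k))))) (m (g (s (k)) (r (g (h) (k)))) (h)))
4. (t (r (s (t (m (h) (h)) (t (r (h)) (k))))) (m (g (s (k)) (r (g (h) (k)))) (h)))  →  (t (r (s (t (m (h) (h)) (r (h))))) (m (g (s (k)) (r (g (h) (k)))) (h)))


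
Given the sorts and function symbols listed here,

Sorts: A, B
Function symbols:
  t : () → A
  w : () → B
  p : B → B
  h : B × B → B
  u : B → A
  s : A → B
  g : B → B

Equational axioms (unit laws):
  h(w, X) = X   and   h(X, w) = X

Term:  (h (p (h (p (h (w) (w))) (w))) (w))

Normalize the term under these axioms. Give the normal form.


1. (h (p (h (p (h (w) (w))) (w))) (w))  →  (p (h (p (h (w) (w))) (w)))
2. (p (h (p (h (w) (w))) (w)))  →  (p (p (h (w) (w))))
3. (p (p (h (w) (w))))  →  (p (p (w)))

normal form = (p (p (w)))


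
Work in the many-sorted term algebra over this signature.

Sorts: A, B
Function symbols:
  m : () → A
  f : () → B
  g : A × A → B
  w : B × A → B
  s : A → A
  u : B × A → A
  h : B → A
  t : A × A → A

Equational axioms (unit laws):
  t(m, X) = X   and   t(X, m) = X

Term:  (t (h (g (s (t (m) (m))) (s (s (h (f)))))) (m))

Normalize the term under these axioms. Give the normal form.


normal form = (h (g (s (m)) (s (s (h (f))))))

1. (t (h (g (s (t (m) (m))) (s (s (h (f)))))) (m))  →  (h (g (s (t (m) (m))) (s (s (h (f))))))
2. (h (g (s (t (m) (m))) (s (s (h (f))))))  →  (h (g (s (m)) (s (s (h (f))))))


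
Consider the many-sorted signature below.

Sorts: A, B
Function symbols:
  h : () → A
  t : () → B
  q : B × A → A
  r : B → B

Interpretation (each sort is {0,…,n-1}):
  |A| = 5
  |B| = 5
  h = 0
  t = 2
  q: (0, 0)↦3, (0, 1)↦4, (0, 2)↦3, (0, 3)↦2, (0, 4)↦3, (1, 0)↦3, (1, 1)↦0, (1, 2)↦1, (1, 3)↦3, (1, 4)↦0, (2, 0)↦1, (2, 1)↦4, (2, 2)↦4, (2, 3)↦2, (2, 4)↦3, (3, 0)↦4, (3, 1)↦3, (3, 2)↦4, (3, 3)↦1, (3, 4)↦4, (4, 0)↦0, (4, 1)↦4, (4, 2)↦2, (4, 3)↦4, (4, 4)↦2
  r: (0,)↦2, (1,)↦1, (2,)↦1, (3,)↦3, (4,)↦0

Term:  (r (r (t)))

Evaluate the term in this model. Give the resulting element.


value = 1

  t = 2
  (r (t)) = r(2,) = 1
  (r (r (t))) = r(1,) = 1
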